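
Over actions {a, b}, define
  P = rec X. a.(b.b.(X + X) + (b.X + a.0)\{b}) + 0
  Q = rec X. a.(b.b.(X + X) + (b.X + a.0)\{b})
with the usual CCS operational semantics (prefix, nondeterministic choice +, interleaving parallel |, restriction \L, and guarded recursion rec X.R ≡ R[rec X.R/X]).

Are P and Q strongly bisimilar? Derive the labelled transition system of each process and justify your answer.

Reachable graph of P (5 states):
  s0 = rec X. a.(b.b.(X + X) + (b.X + a.0)\{b}) + 0 → —a→ s1
  s1 = b.b.((rec X. a.(b.b.(X + X) + (b.X + a.0)\{b}) + 0) + (rec X. a.(b.b.(X + X) + (b.X + a.0)\{b}) + 0)) + (b.(rec X. a.(b.b.(X + X) + (b.X + a.0)\{b}) + 0) + a.0)\{b} → —a→ s2, —b→ s3
  s2 = 0\{b} → deadlocked
  s3 = b.((rec X. a.(b.b.(X + X) + (b.X + a.0)\{b}) + 0) + (rec X. a.(b.b.(X + X) + (b.X + a.0)\{b}) + 0)) → —b→ s4
  s4 = (rec X. a.(b.b.(X + X) + (b.X + a.0)\{b}) + 0) + (rec X. a.(b.b.(X + X) + (b.X + a.0)\{b}) + 0) → —a→ s1
Reachable graph of Q (5 states):
  t0 = rec X. a.(b.b.(X + X) + (b.X + a.0)\{b}) → —a→ t1
  t1 = b.b.((rec X. a.(b.b.(X + X) + (b.X + a.0)\{b})) + (rec X. a.(b.b.(X + X) + (b.X + a.0)\{b}))) + (b.(rec X. a.(b.b.(X + X) + (b.X + a.0)\{b})) + a.0)\{b} → —a→ t2, —b→ t3
  t2 = 0\{b} → deadlocked
  t3 = b.((rec X. a.(b.b.(X + X) + (b.X + a.0)\{b})) + (rec X. a.(b.b.(X + X) + (b.X + a.0)\{b}))) → —b→ t4
  t4 = (rec X. a.(b.b.(X + X) + (b.X + a.0)\{b})) + (rec X. a.(b.b.(X + X) + (b.X + a.0)\{b})) → —a→ t1
Partition-refinement fixed point:
  B0 = {s0, s4, t0, t4}
  B1 = {s1, t1}
  B2 = {s2, t2}
  B3 = {s3, t3}
s0 ∈ B0, t0 ∈ B0 → same block

bisimilar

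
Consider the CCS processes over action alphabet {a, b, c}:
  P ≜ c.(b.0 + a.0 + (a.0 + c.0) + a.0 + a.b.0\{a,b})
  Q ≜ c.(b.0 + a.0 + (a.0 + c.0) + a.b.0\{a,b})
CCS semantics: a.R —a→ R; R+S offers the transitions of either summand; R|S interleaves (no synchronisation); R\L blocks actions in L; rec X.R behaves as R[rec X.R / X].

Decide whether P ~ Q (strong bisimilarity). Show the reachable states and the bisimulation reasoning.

LTS(P): 5 reachable states
  m0 = c.(b.0 + a.0 + (a.0 + c.0) + a.0 + a.b.0\{a,b}) | =c=> m1
  m1 = b.0 + a.0 + (a.0 + c.0) + a.0 + a.b.0\{a,b} | =a=> m2, =a=> m3, =b=> m2, =c=> m2
  m2 = 0 | deadlocked
  m3 = b.0\{a,b} | =b=> m4
  m4 = 0\{a,b} | deadlocked
LTS(Q): 5 reachable states
  n0 = c.(b.0 + a.0 + (a.0 + c.0) + a.b.0\{a,b}) | =c=> n1
  n1 = b.0 + a.0 + (a.0 + c.0) + a.b.0\{a,b} | =a=> n2, =a=> n3, =b=> n2, =c=> n2
  n2 = 0 | deadlocked
  n3 = b.0\{a,b} | =b=> n4
  n4 = 0\{a,b} | deadlocked
Coarsest stable partition (strong bisimilarity classes):
  B0 = {m0, n0}
  B1 = {m1, n1}
  B2 = {m2, m4, n2, n4}
  B3 = {m3, n3}
m0 ∈ B0, n0 ∈ B0 → same block

YES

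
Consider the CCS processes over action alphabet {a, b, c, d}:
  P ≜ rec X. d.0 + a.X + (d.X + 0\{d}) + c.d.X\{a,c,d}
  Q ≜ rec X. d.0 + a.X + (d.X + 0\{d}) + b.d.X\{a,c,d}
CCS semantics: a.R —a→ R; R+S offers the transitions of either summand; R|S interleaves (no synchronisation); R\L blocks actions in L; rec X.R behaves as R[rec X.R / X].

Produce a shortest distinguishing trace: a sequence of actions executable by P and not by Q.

c

Reachable graph of P (4 states):
  p0 = rec X. d.0 + a.X + (d.X + 0\{d}) + c.d.X\{a,c,d} has moves -a-> p0, -c-> p1, -d-> p0, -d-> p2
  p1 = d.(rec X. d.0 + a.X + (d.X + 0\{d}) + c.d.X\{a,c,d})\{a,c,d} has moves -d-> p3
  p2 = 0 has moves (no moves)
  p3 = (rec X. d.0 + a.X + (d.X + 0\{d}) + c.d.X\{a,c,d})\{a,c,d} has moves (no moves)
Reachable graph of Q (5 states):
  q0 = rec X. d.0 + a.X + (d.X + 0\{d}) + b.d.X\{a,c,d} has moves -a-> q0, -b-> q1, -d-> q0, -d-> q2
  q1 = d.(rec X. d.0 + a.X + (d.X + 0\{d}) + b.d.X\{a,c,d})\{a,c,d} has moves -d-> q3
  q2 = 0 has moves (no moves)
  q3 = (rec X. d.0 + a.X + (d.X + 0\{d}) + b.d.X\{a,c,d})\{a,c,d} has moves -b-> q4
  q4 = (d.(rec X. d.0 + a.X + (d.X + 0\{d}) + b.d.X\{a,c,d})\{a,c,d})\{a,c,d} has moves (no moves)
Trace ⟨c⟩ through P, begin at {p0}:
  [1] c ⇒ {p1}
  ✓ P
Trace ⟨c⟩ through Q, begin at {q0}:
  [1] c ⇒ no successor for Q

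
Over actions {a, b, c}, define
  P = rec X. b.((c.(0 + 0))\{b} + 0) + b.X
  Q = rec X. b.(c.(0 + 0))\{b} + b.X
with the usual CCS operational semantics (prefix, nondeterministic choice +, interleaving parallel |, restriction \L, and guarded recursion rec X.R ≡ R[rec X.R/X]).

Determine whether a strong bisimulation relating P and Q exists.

P's transition system — 3 states:
  p0 = rec X. b.((c.(0 + 0))\{b} + 0) + b.X ⊢ -b-> p0, -b-> p1
  p1 = (c.(0 + 0))\{b} + 0 ⊢ -c-> p2
  p2 = (0 + 0)\{b} ⊢ stopped
Q's transition system — 3 states:
  q0 = rec X. b.(c.(0 + 0))\{b} + b.X ⊢ -b-> q0, -b-> q1
  q1 = (c.(0 + 0))\{b} ⊢ -c-> q2
  q2 = (0 + 0)\{b} ⊢ stopped
Partition-refinement fixed point:
  B0 = {p0, q0}
  B1 = {p1, q1}
  B2 = {p2, q2}
p0 ∈ B0, q0 ∈ B0 → same block

bisimilar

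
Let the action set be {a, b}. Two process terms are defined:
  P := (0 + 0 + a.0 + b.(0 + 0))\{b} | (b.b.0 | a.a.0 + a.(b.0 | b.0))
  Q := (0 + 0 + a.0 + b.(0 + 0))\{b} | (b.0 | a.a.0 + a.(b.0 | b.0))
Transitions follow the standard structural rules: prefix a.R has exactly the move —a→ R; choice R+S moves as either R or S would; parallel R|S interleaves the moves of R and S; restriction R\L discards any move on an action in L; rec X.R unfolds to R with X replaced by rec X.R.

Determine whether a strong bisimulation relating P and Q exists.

P's transition system — 22 states:
  m0 = (0 + 0 + a.0 + b.(0 + 0))\{b} | (b.b.0 | a.a.0 + a.(b.0 | b.0)) :: --a--▸ m1, --a--▸ m2, --a--▸ m3, --b--▸ m4
  m1 = (0 + 0 + a.0 + b.(0 + 0))\{b} | (b.0 | b.0) :: --a--▸ m5, --b--▸ m6, --b--▸ m7
  m2 = (0 + 0 + a.0 + b.(0 + 0))\{b} | (b.b.0 | a.0) :: --a--▸ m8, --a--▸ m9, --b--▸ m10
  m3 = 0\{b} | (b.b.0 | a.a.0 + a.(b.0 | b.0)) :: --a--▸ m5, --a--▸ m9, --b--▸ m11
  m4 = (0 + 0 + a.0 + b.(0 + 0))\{b} | (b.0 | a.a.0) :: --a--▸ m10, --a--▸ m11, --b--▸ m12
  m5 = 0\{b} | (b.0 | b.0) :: --b--▸ m13, --b--▸ m14
  m6 = (0 + 0 + a.0 + b.(0 + 0))\{b} | (0 | b.0) :: --a--▸ m13, --b--▸ m15
  m7 = (0 + 0 + a.0 + b.(0 + 0))\{b} | (b.0 | 0) :: --a--▸ m14, --b--▸ m15
  m8 = (0 + 0 + a.0 + b.(0 + 0))\{b} | (b.b.0 | 0) :: --a--▸ m16, --b--▸ m7
  m9 = 0\{b} | (b.b.0 | a.0) :: --a--▸ m16, --b--▸ m17
  m10 = (0 + 0 + a.0 + b.(0 + 0))\{b} | (b.0 | a.0) :: --a--▸ m17, --a--▸ m7, --b--▸ m18
  m11 = 0\{b} | (b.0 | a.a.0) :: --a--▸ m17, --b--▸ m19
  m12 = (0 + 0 + a.0 + b.(0 + 0))\{b} | (0 | a.a.0) :: --a--▸ m18, --a--▸ m19
  m13 = 0\{b} | (0 | b.0) :: --b--▸ m20
  m14 = 0\{b} | (b.0 | 0) :: --b--▸ m20
  m15 = (0 + 0 + a.0 + b.(0 + 0))\{b} | (0 | 0) :: --a--▸ m20
  m16 = 0\{b} | (b.b.0 | 0) :: --b--▸ m14
  m17 = 0\{b} | (b.0 | a.0) :: --a--▸ m14, --b--▸ m21
  m18 = (0 + 0 + a.0 + b.(0 + 0))\{b} | (0 | a.0) :: --a--▸ m15, --a--▸ m21
  m19 = 0\{b} | (0 | a.a.0) :: --a--▸ m21
  m20 = 0\{b} | (0 | 0) :: stopped
  m21 = 0\{b} | (0 | a.0) :: --a--▸ m20
Q's transition system — 16 states:
  n0 = (0 + 0 + a.0 + b.(0 + 0))\{b} | (b.0 | a.a.0 + a.(b.0 | b.0)) :: --a--▸ n1, --a--▸ n2, --a--▸ n3, --b--▸ n4
  n1 = (0 + 0 + a.0 + b.(0 + 0))\{b} | (b.0 | a.0) :: --a--▸ n5, --a--▸ n6, --b--▸ n7
  n2 = (0 + 0 + a.0 + b.(0 + 0))\{b} | (b.0 | b.0) :: --a--▸ n8, --b--▸ n5, --b--▸ n9
  n3 = 0\{b} | (b.0 | a.a.0 + a.(b.0 | b.0)) :: --a--▸ n6, --a--▸ n8, --b--▸ n10
  n4 = (0 + 0 + a.0 + b.(0 + 0))\{b} | (0 | a.a.0) :: --a--▸ n10, --a--▸ n7
  n5 = (0 + 0 + a.0 + b.(0 + 0))\{b} | (b.0 | 0) :: --a--▸ n11, --b--▸ n12
  n6 = 0\{b} | (b.0 | a.0) :: --a--▸ n11, --b--▸ n13
  n7 = (0 + 0 + a.0 + b.(0 + 0))\{b} | (0 | a.0) :: --a--▸ n12, --a--▸ n13
  n8 = 0\{b} | (b.0 | b.0) :: --b--▸ n11, --b--▸ n14
  n9 = (0 + 0 + a.0 + b.(0 + 0))\{b} | (0 | b.0) :: --a--▸ n14, --b--▸ n12
  n10 = 0\{b} | (0 | a.a.0) :: --a--▸ n13
  n11 = 0\{b} | (b.0 | 0) :: --b--▸ n15
  n12 = (0 + 0 + a.0 + b.(0 + 0))\{b} | (0 | 0) :: --a--▸ n15
  n13 = 0\{b} | (0 | a.0) :: --a--▸ n15
  n14 = 0\{b} | (0 | b.0) :: --b--▸ n15
  n15 = 0\{b} | (0 | 0) :: stopped
Bisimilarity quotient blocks:
  B0 = {m0}
  B1 = {m2}
  B2 = {m1, m8, m9, n2}
  B3 = {m16, m5, n8}
  B4 = {m13, m14, n11, n14}
  B5 = {m20, n15}
  B6 = {m17, m6, m7, n5, n6, n9}
  B7 = {m15, m21, n12, n13}
  B8 = {m10, m11, n1}
  B9 = {m18, m19, n10, n7}
  B10 = {m4}
  B11 = {m12, n4}
  B12 = {m3}
  B13 = {n0}
  B14 = {n3}
m0 ∈ B0, n0 ∈ B13 → different blocks

not bisimilar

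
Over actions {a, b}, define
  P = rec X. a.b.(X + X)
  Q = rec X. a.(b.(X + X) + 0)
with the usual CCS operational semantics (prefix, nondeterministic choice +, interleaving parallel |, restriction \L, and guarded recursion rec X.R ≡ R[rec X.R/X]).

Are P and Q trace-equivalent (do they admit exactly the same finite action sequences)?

LTS(P): 3 reachable states
  s0 = rec X. a.b.(X + X) has moves ··a··> s1
  s1 = b.((rec X. a.b.(X + X)) + (rec X. a.b.(X + X))) has moves ··b··> s2
  s2 = (rec X. a.b.(X + X)) + (rec X. a.b.(X + X)) has moves ··a··> s1
LTS(Q): 3 reachable states
  t0 = rec X. a.(b.(X + X) + 0) has moves ··a··> t1
  t1 = b.((rec X. a.(b.(X + X) + 0)) + (rec X. a.(b.(X + X) + 0))) + 0 has moves ··b··> t2
  t2 = (rec X. a.(b.(X + X) + 0)) + (rec X. a.(b.(X + X) + 0)) has moves ··a··> t1
Coarsest stable partition (strong bisimilarity classes):
  B0 = {s0, s2, t0, t2}
  B1 = {s1, t1}
s0 ∈ B0, t0 ∈ B0 → same block
Bisimilar ⇒ trace-equivalent.

traces(P) = traces(Q)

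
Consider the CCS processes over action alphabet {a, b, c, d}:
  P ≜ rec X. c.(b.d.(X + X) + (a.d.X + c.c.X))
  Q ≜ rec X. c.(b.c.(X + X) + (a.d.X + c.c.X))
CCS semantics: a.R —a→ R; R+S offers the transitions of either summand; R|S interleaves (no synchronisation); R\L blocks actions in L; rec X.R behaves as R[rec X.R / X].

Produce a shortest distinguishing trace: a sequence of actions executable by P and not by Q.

LTS(P): 6 reachable states
  u0 = rec X. c.(b.d.(X + X) + (a.d.X + c.c.X)) has moves =c=> u1
  u1 = b.d.((rec X. c.(b.d.(X + X) + (a.d.X + c.c.X))) + (rec X. c.(b.d.(X + X) + (a.d.X + c.c.X)))) + (a.d.(rec X. c.(b.d.(X + X) + (a.d.X + c.c.X))) + c.c.(rec X. c.(b.d.(X + X) + (a.d.X + c.c.X)))) has moves =a=> u2, =b=> u3, =c=> u4
  u2 = d.(rec X. c.(b.d.(X + X) + (a.d.X + c.c.X))) has moves =d=> u0
  u3 = d.((rec X. c.(b.d.(X + X) + (a.d.X + c.c.X))) + (rec X. c.(b.d.(X + X) + (a.d.X + c.c.X)))) has moves =d=> u5
  u4 = c.(rec X. c.(b.d.(X + X) + (a.d.X + c.c.X))) has moves =c=> u0
  u5 = (rec X. c.(b.d.(X + X) + (a.d.X + c.c.X))) + (rec X. c.(b.d.(X + X) + (a.d.X + c.c.X))) has moves =c=> u1
LTS(Q): 6 reachable states
  v0 = rec X. c.(b.c.(X + X) + (a.d.X + c.c.X)) has moves =c=> v1
  v1 = b.c.((rec X. c.(b.c.(X + X) + (a.d.X + c.c.X))) + (rec X. c.(b.c.(X + X) + (a.d.X + c.c.X)))) + (a.d.(rec X. c.(b.c.(X + X) + (a.d.X + c.c.X))) + c.c.(rec X. c.(b.c.(X + X) + (a.d.X + c.c.X)))) has moves =a=> v2, =b=> v3, =c=> v4
  v2 = d.(rec X. c.(b.c.(X + X) + (a.d.X + c.c.X))) has moves =d=> v0
  v3 = c.((rec X. c.(b.c.(X + X) + (a.d.X + c.c.X))) + (rec X. c.(b.c.(X + X) + (a.d.X + c.c.X)))) has moves =c=> v5
  v4 = c.(rec X. c.(b.c.(X + X) + (a.d.X + c.c.X))) has moves =c=> v0
  v5 = (rec X. c.(b.c.(X + X) + (a.d.X + c.c.X))) + (rec X. c.(b.c.(X + X) + (a.d.X + c.c.X))) has moves =c=> v1
Trace ⟨cbd⟩ through P, begin at {u0}:
  step 1 (c): {u1}
  step 2 (b): {u3}
  step 3 (d): {u5}
  P completes σ.
Trace ⟨cbd⟩ through Q, begin at {v0}:
  step 1 (c): {v1}
  step 2 (b): {v3}
  step 3 (d): ∅  — Q cannot continue

cbd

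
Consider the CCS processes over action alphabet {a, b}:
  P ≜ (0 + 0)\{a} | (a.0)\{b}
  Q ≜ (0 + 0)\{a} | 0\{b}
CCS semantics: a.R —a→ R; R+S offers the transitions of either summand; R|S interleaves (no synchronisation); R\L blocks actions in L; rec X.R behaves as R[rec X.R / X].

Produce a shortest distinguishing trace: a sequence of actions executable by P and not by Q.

Reachable graph of P (2 states):
  s0 = (0 + 0)\{a} | (a.0)\{b} :: --a--▸ s1
  s1 = (0 + 0)\{a} | 0\{b} :: ·
Reachable graph of Q (1 states):
  t0 = (0 + 0)\{a} | 0\{b} :: ·
Executing a from P (initial set {s0}):
  step 1 (a): {s1}
  — P admits the full trace.
Executing a from Q (initial set {t0}):
  step 1 (a): no successor for Q

a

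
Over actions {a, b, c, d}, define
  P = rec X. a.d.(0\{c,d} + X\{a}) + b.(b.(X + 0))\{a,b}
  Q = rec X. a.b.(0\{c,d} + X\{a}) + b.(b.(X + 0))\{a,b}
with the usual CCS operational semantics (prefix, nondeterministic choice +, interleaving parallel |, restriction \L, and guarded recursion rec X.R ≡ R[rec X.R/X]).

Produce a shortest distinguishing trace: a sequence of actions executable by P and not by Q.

LTS(P): 5 reachable states
  p0 = rec X. a.d.(0\{c,d} + X\{a}) + b.(b.(X + 0))\{a,b} has moves -a-> p1, -b-> p2
  p1 = d.(0\{c,d} + (rec X. a.d.(0\{c,d} + X\{a}) + b.(b.(X + 0))\{a,b})\{a}) has moves -d-> p3
  p2 = (b.((rec X. a.d.(0\{c,d} + X\{a}) + b.(b.(X + 0))\{a,b}) + 0))\{a,b} has moves ∅
  p3 = 0\{c,d} + (rec X. a.d.(0\{c,d} + X\{a}) + b.(b.(X + 0))\{a,b})\{a} has moves -b-> p4
  p4 = (b.((rec X. a.d.(0\{c,d} + X\{a}) + b.(b.(X + 0))\{a,b}) + 0))\{a,b}\{a} has moves ∅
LTS(Q): 5 reachable states
  q0 = rec X. a.b.(0\{c,d} + X\{a}) + b.(b.(X + 0))\{a,b} has moves -a-> q1, -b-> q2
  q1 = b.(0\{c,d} + (rec X. a.b.(0\{c,d} + X\{a}) + b.(b.(X + 0))\{a,b})\{a}) has moves -b-> q3
  q2 = (b.((rec X. a.b.(0\{c,d} + X\{a}) + b.(b.(X + 0))\{a,b}) + 0))\{a,b} has moves ∅
  q3 = 0\{c,d} + (rec X. a.b.(0\{c,d} + X\{a}) + b.(b.(X + 0))\{a,b})\{a} has moves -b-> q4
  q4 = (b.((rec X. a.b.(0\{c,d} + X\{a}) + b.(b.(X + 0))\{a,b}) + 0))\{a,b}\{a} has moves ∅
Trace ⟨ad⟩ through P, begin at {p0}:
  [1] a ⇒ {p1}
  [2] d ⇒ {p3}
  P completes σ.
Trace ⟨ad⟩ through Q, begin at {q0}:
  [1] a ⇒ {q1}
  [2] d ⇒ ∅ (Q stuck)

ad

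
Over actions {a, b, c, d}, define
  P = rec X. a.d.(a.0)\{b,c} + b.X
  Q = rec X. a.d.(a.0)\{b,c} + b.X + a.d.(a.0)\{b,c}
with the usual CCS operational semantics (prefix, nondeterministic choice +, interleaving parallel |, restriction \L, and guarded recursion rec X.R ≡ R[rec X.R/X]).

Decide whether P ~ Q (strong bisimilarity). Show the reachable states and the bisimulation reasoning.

bisimilar

Reachable graph of P (4 states):
  u0 = rec X. a.d.(a.0)\{b,c} + b.X has moves ··a··> u1, ··b··> u0
  u1 = d.(a.0)\{b,c} has moves ··d··> u2
  u2 = (a.0)\{b,c} has moves ··a··> u3
  u3 = 0\{b,c} has moves deadlocked
Reachable graph of Q (4 states):
  v0 = rec X. a.d.(a.0)\{b,c} + b.X + a.d.(a.0)\{b,c} has moves ··a··> v1, ··b··> v0
  v1 = d.(a.0)\{b,c} has moves ··d··> v2
  v2 = (a.0)\{b,c} has moves ··a··> v3
  v3 = 0\{b,c} has moves deadlocked
Coarsest stable partition (strong bisimilarity classes):
  B0 = {u0, v0}
  B1 = {u1, v1}
  B2 = {u2, v2}
  B3 = {u3, v3}
u0 ∈ B0, v0 ∈ B0 → same block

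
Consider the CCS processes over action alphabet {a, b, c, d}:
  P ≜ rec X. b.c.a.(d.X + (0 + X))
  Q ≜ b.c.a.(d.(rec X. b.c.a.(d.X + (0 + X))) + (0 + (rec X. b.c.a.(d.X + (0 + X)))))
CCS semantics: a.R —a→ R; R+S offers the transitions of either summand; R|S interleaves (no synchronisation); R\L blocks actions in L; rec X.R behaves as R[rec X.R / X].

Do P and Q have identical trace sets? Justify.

traces(P) = traces(Q)

LTS(P): 4 reachable states
  u0 = rec X. b.c.a.(d.X + (0 + X)) ⊢ =b=> u1
  u1 = c.a.(d.(rec X. b.c.a.(d.X + (0 + X))) + (0 + (rec X. b.c.a.(d.X + (0 + X))))) ⊢ =c=> u2
  u2 = a.(d.(rec X. b.c.a.(d.X + (0 + X))) + (0 + (rec X. b.c.a.(d.X + (0 + X))))) ⊢ =a=> u3
  u3 = d.(rec X. b.c.a.(d.X + (0 + X))) + (0 + (rec X. b.c.a.(d.X + (0 + X)))) ⊢ =b=> u1, =d=> u0
LTS(Q): 5 reachable states
  v0 = b.c.a.(d.(rec X. b.c.a.(d.X + (0 + X))) + (0 + (rec X. b.c.a.(d.X + (0 + X))))) ⊢ =b=> v1
  v1 = c.a.(d.(rec X. b.c.a.(d.X + (0 + X))) + (0 + (rec X. b.c.a.(d.X + (0 + X))))) ⊢ =c=> v2
  v2 = a.(d.(rec X. b.c.a.(d.X + (0 + X))) + (0 + (rec X. b.c.a.(d.X + (0 + X))))) ⊢ =a=> v3
  v3 = d.(rec X. b.c.a.(d.X + (0 + X))) + (0 + (rec X. b.c.a.(d.X + (0 + X)))) ⊢ =b=> v1, =d=> v4
  v4 = rec X. b.c.a.(d.X + (0 + X)) ⊢ =b=> v1
Coarsest stable partition (strong bisimilarity classes):
  B0 = {u0, v0, v4}
  B1 = {u1, v1}
  B2 = {u2, v2}
  B3 = {u3, v3}
u0 ∈ B0, v0 ∈ B0 → same block
Bisimilar ⇒ trace-equivalent.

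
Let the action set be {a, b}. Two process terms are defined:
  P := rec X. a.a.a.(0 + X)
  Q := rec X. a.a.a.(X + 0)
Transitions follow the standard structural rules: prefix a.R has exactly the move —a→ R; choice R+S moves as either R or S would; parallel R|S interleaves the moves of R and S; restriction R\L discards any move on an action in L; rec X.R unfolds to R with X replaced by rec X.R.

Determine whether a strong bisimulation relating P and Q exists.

P's transition system — 4 states:
  u0 = rec X. a.a.a.(0 + X) → —a→ u1
  u1 = a.a.(0 + (rec X. a.a.a.(0 + X))) → —a→ u2
  u2 = a.(0 + (rec X. a.a.a.(0 + X))) → —a→ u3
  u3 = 0 + (rec X. a.a.a.(0 + X)) → —a→ u1
Q's transition system — 4 states:
  v0 = rec X. a.a.a.(X + 0) → —a→ v1
  v1 = a.a.((rec X. a.a.a.(X + 0)) + 0) → —a→ v2
  v2 = a.((rec X. a.a.a.(X + 0)) + 0) → —a→ v3
  v3 = (rec X. a.a.a.(X + 0)) + 0 → —a→ v1
Coarsest stable partition (strong bisimilarity classes):
  B0 = {u0, u1, u2, u3, v0, v1, v2, v3}
u0 ∈ B0, v0 ∈ B0 → same block

bisimilar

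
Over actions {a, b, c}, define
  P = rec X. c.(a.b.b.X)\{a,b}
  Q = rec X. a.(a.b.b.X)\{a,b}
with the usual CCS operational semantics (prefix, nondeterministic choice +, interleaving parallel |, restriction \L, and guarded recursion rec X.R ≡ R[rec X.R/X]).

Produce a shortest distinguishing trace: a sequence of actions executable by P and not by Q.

c

LTS(P): 2 reachable states
  p0 = rec X. c.(a.b.b.X)\{a,b} :: —c→ p1
  p1 = (a.b.b.(rec X. c.(a.b.b.X)\{a,b}))\{a,b} :: stopped
LTS(Q): 2 reachable states
  q0 = rec X. a.(a.b.b.X)\{a,b} :: —a→ q1
  q1 = (a.b.b.(rec X. a.(a.b.b.X)\{a,b}))\{a,b} :: stopped
Executing c from P (initial set {p0}):
  [1] c ⇒ {p1}
  P completes σ.
Executing c from Q (initial set {q0}):
  [1] c ⇒ ∅ (Q stuck)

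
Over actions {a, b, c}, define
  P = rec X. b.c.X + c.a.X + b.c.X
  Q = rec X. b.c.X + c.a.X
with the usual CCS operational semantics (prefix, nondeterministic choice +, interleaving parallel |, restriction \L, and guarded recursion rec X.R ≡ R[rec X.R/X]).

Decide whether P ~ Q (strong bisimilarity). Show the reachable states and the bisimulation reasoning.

P's transition system — 3 states:
  u0 = rec X. b.c.X + c.a.X + b.c.X → -b-> u1, -c-> u2
  u1 = c.(rec X. b.c.X + c.a.X + b.c.X) → -c-> u0
  u2 = a.(rec X. b.c.X + c.a.X + b.c.X) → -a-> u0
Q's transition system — 3 states:
  v0 = rec X. b.c.X + c.a.X → -b-> v1, -c-> v2
  v1 = c.(rec X. b.c.X + c.a.X) → -c-> v0
  v2 = a.(rec X. b.c.X + c.a.X) → -a-> v0
Partition-refinement fixed point:
  B0 = {u0, v0}
  B1 = {u1, v1}
  B2 = {u2, v2}
u0 ∈ B0, v0 ∈ B0 → same block

P ~ Q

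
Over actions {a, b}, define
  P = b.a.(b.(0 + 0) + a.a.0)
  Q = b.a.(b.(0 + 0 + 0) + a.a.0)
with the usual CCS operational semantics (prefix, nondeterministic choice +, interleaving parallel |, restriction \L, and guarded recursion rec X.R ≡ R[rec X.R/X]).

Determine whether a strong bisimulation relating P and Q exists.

LTS(P): 6 reachable states
  m0 = b.a.(b.(0 + 0) + a.a.0) ⊢ —b→ m1
  m1 = a.(b.(0 + 0) + a.a.0) ⊢ —a→ m2
  m2 = b.(0 + 0) + a.a.0 ⊢ —a→ m3, —b→ m4
  m3 = a.0 ⊢ —a→ m5
  m4 = 0 + 0 ⊢ ∅
  m5 = 0 ⊢ ∅
LTS(Q): 6 reachable states
  n0 = b.a.(b.(0 + 0 + 0) + a.a.0) ⊢ —b→ n1
  n1 = a.(b.(0 + 0 + 0) + a.a.0) ⊢ —a→ n2
  n2 = b.(0 + 0 + 0) + a.a.0 ⊢ —a→ n3, —b→ n4
  n3 = a.0 ⊢ —a→ n5
  n4 = 0 + 0 + 0 ⊢ ∅
  n5 = 0 ⊢ ∅
Bisimilarity quotient blocks:
  B0 = {m0, n0}
  B1 = {m1, n1}
  B2 = {m2, n2}
  B3 = {m4, m5, n4, n5}
  B4 = {m3, n3}
m0 ∈ B0, n0 ∈ B0 → same block

bisimilar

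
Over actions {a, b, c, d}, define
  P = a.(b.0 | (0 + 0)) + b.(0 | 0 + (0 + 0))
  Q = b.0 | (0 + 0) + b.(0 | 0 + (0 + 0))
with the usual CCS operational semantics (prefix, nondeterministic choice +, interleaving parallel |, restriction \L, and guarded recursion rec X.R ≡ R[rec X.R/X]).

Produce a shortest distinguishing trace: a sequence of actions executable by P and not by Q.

a

LTS(P): 4 reachable states
  s0 = a.(b.0 | (0 + 0)) + b.(0 | 0 + (0 + 0)) has moves —a→ s1, —b→ s2
  s1 = b.0 | (0 + 0) has moves —b→ s3
  s2 = 0 | 0 + (0 + 0) has moves ∅
  s3 = 0 | (0 + 0) has moves ∅
LTS(Q): 3 reachable states
  t0 = b.0 | (0 + 0) + b.(0 | 0 + (0 + 0)) has moves —b→ t1, —b→ t2
  t1 = 0 | (0 + 0) has moves ∅
  t2 = 0 | 0 + (0 + 0) has moves ∅
Run σ = ⟨a⟩ on P: start {s0}
  after a @ step 1: {s1}
  P completes σ.
Run σ = ⟨a⟩ on Q: start {t0}
  after a @ step 1: ∅ (Q stuck)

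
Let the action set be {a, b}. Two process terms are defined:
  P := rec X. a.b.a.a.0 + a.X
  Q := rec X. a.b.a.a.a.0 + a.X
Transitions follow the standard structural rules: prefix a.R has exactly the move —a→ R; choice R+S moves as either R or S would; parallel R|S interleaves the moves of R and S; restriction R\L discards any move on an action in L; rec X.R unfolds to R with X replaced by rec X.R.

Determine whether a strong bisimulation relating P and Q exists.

NO

LTS(P): 5 reachable states
  p0 = rec X. a.b.a.a.0 + a.X → ··a··> p0, ··a··> p1
  p1 = b.a.a.0 → ··b··> p2
  p2 = a.a.0 → ··a··> p3
  p3 = a.0 → ··a··> p4
  p4 = 0 → (no moves)
LTS(Q): 6 reachable states
  q0 = rec X. a.b.a.a.a.0 + a.X → ··a··> q0, ··a··> q1
  q1 = b.a.a.a.0 → ··b··> q2
  q2 = a.a.a.0 → ··a··> q3
  q3 = a.a.0 → ··a··> q4
  q4 = a.0 → ··a··> q5
  q5 = 0 → (no moves)
Partition-refinement fixed point:
  B0 = {p0}
  B1 = {p1}
  B2 = {p2, q3}
  B3 = {p3, q4}
  B4 = {p4, q5}
  B5 = {q0}
  B6 = {q1}
  B7 = {q2}
p0 ∈ B0, q0 ∈ B5 → different blocks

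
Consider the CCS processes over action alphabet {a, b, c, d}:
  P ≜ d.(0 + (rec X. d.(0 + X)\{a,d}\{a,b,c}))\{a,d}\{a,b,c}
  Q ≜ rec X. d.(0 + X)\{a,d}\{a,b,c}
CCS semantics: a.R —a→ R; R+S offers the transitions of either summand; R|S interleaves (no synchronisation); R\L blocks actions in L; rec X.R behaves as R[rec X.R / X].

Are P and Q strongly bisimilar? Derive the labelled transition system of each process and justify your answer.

P's transition system — 2 states:
  s0 = d.(0 + (rec X. d.(0 + X)\{a,d}\{a,b,c}))\{a,d}\{a,b,c} | =d=> s1
  s1 = (0 + (rec X. d.(0 + X)\{a,d}\{a,b,c}))\{a,d}\{a,b,c} | ∅
Q's transition system — 2 states:
  t0 = rec X. d.(0 + X)\{a,d}\{a,b,c} | =d=> t1
  t1 = (0 + (rec X. d.(0 + X)\{a,d}\{a,b,c}))\{a,d}\{a,b,c} | ∅
Coarsest stable partition (strong bisimilarity classes):
  B0 = {s0, t0}
  B1 = {s1, t1}
s0 ∈ B0, t0 ∈ B0 → same block

bisimilar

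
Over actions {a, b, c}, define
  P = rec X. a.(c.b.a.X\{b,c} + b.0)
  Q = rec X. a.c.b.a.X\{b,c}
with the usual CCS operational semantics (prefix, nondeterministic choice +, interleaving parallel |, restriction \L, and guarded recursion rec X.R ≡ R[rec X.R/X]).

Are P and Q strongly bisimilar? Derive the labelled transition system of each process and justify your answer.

not bisimilar

Reachable graph of P (7 states):
  m0 = rec X. a.(c.b.a.X\{b,c} + b.0) ⊢ -a-> m1
  m1 = c.b.a.(rec X. a.(c.b.a.X\{b,c} + b.0))\{b,c} + b.0 ⊢ -b-> m2, -c-> m3
  m2 = 0 ⊢ deadlocked
  m3 = b.a.(rec X. a.(c.b.a.X\{b,c} + b.0))\{b,c} ⊢ -b-> m4
  m4 = a.(rec X. a.(c.b.a.X\{b,c} + b.0))\{b,c} ⊢ -a-> m5
  m5 = (rec X. a.(c.b.a.X\{b,c} + b.0))\{b,c} ⊢ -a-> m6
  m6 = (c.b.a.(rec X. a.(c.b.a.X\{b,c} + b.0))\{b,c} + b.0)\{b,c} ⊢ deadlocked
Reachable graph of Q (6 states):
  n0 = rec X. a.c.b.a.X\{b,c} ⊢ -a-> n1
  n1 = c.b.a.(rec X. a.c.b.a.X\{b,c})\{b,c} ⊢ -c-> n2
  n2 = b.a.(rec X. a.c.b.a.X\{b,c})\{b,c} ⊢ -b-> n3
  n3 = a.(rec X. a.c.b.a.X\{b,c})\{b,c} ⊢ -a-> n4
  n4 = (rec X. a.c.b.a.X\{b,c})\{b,c} ⊢ -a-> n5
  n5 = (c.b.a.(rec X. a.c.b.a.X\{b,c})\{b,c})\{b,c} ⊢ deadlocked
Coarsest stable partition (strong bisimilarity classes):
  B0 = {m0}
  B1 = {m1}
  B2 = {m2, m6, n5}
  B3 = {m3, n2}
  B4 = {m4, n3}
  B5 = {m5, n4}
  B6 = {n0}
  B7 = {n1}
m0 ∈ B0, n0 ∈ B6 → different blocks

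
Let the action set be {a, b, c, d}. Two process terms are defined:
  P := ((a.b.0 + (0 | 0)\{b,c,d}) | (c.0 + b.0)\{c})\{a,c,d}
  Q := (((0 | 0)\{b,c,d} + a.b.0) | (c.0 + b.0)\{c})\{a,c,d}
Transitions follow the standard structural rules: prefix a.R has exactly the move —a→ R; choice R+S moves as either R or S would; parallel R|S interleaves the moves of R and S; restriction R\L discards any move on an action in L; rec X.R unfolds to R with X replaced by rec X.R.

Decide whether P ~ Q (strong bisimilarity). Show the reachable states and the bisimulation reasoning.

LTS(P): 2 reachable states
  u0 = ((a.b.0 + (0 | 0)\{b,c,d}) | (c.0 + b.0)\{c})\{a,c,d} → ··b··> u1
  u1 = ((a.b.0 + (0 | 0)\{b,c,d}) | 0\{c})\{a,c,d} → deadlocked
LTS(Q): 2 reachable states
  v0 = (((0 | 0)\{b,c,d} + a.b.0) | (c.0 + b.0)\{c})\{a,c,d} → ··b··> v1
  v1 = (((0 | 0)\{b,c,d} + a.b.0) | 0\{c})\{a,c,d} → deadlocked
Coarsest stable partition (strong bisimilarity classes):
  B0 = {u0, v0}
  B1 = {u1, v1}
u0 ∈ B0, v0 ∈ B0 → same block

bisimilar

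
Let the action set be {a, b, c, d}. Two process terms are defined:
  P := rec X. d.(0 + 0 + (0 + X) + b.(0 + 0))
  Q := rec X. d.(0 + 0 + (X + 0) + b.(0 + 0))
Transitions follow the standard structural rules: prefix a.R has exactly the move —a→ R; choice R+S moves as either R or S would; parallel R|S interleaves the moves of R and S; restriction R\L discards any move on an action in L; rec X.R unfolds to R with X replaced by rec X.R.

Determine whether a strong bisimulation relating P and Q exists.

Reachable graph of P (3 states):
  p0 = rec X. d.(0 + 0 + (0 + X) + b.(0 + 0)) ⊢ --d--▸ p1
  p1 = 0 + 0 + (0 + (rec X. d.(0 + 0 + (0 + X) + b.(0 + 0)))) + b.(0 + 0) ⊢ --b--▸ p2, --d--▸ p1
  p2 = 0 + 0 ⊢ ·
Reachable graph of Q (3 states):
  q0 = rec X. d.(0 + 0 + (X + 0) + b.(0 + 0)) ⊢ --d--▸ q1
  q1 = 0 + 0 + ((rec X. d.(0 + 0 + (X + 0) + b.(0 + 0))) + 0) + b.(0 + 0) ⊢ --b--▸ q2, --d--▸ q1
  q2 = 0 + 0 ⊢ ·
Partition-refinement fixed point:
  B0 = {p0, q0}
  B1 = {p1, q1}
  B2 = {p2, q2}
p0 ∈ B0, q0 ∈ B0 → same block

P ~ Q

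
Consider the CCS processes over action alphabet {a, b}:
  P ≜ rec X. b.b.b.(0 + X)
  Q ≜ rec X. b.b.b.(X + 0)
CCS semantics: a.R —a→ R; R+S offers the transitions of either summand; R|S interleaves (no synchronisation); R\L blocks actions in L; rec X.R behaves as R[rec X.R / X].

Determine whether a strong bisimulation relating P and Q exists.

bisimilar

LTS(P): 4 reachable states
  u0 = rec X. b.b.b.(0 + X) :: --b--▸ u1
  u1 = b.b.(0 + (rec X. b.b.b.(0 + X))) :: --b--▸ u2
  u2 = b.(0 + (rec X. b.b.b.(0 + X))) :: --b--▸ u3
  u3 = 0 + (rec X. b.b.b.(0 + X)) :: --b--▸ u1
LTS(Q): 4 reachable states
  v0 = rec X. b.b.b.(X + 0) :: --b--▸ v1
  v1 = b.b.((rec X. b.b.b.(X + 0)) + 0) :: --b--▸ v2
  v2 = b.((rec X. b.b.b.(X + 0)) + 0) :: --b--▸ v3
  v3 = (rec X. b.b.b.(X + 0)) + 0 :: --b--▸ v1
Partition-refinement fixed point:
  B0 = {u0, u1, u2, u3, v0, v1, v2, v3}
u0 ∈ B0, v0 ∈ B0 → same block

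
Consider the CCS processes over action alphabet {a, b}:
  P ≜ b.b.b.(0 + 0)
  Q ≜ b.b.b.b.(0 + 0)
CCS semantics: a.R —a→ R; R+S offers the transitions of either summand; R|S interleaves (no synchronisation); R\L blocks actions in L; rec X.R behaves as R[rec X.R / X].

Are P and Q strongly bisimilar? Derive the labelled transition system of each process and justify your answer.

NO

LTS(P): 4 reachable states
  m0 = b.b.b.(0 + 0) ⊢ ··b··> m1
  m1 = b.b.(0 + 0) ⊢ ··b··> m2
  m2 = b.(0 + 0) ⊢ ··b··> m3
  m3 = 0 + 0 ⊢ ∅
LTS(Q): 5 reachable states
  n0 = b.b.b.b.(0 + 0) ⊢ ··b··> n1
  n1 = b.b.b.(0 + 0) ⊢ ··b··> n2
  n2 = b.b.(0 + 0) ⊢ ··b··> n3
  n3 = b.(0 + 0) ⊢ ··b··> n4
  n4 = 0 + 0 ⊢ ∅
Partition-refinement fixed point:
  B0 = {m0, n1}
  B1 = {m1, n2}
  B2 = {m2, n3}
  B3 = {m3, n4}
  B4 = {n0}
m0 ∈ B0, n0 ∈ B4 → different blocks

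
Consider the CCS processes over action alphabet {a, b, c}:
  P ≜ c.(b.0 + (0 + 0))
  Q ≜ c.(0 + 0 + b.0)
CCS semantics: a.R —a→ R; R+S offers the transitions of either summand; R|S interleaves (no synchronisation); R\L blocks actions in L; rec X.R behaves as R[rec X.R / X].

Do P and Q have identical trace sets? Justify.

YES

Reachable graph of P (3 states):
  u0 = c.(b.0 + (0 + 0)) → —c→ u1
  u1 = b.0 + (0 + 0) → —b→ u2
  u2 = 0 → (no moves)
Reachable graph of Q (3 states):
  v0 = c.(0 + 0 + b.0) → —c→ v1
  v1 = 0 + 0 + b.0 → —b→ v2
  v2 = 0 → (no moves)
Partition-refinement fixed point:
  B0 = {u0, v0}
  B1 = {u1, v1}
  B2 = {u2, v2}
u0 ∈ B0, v0 ∈ B0 → same block
Bisimilar ⇒ trace-equivalent.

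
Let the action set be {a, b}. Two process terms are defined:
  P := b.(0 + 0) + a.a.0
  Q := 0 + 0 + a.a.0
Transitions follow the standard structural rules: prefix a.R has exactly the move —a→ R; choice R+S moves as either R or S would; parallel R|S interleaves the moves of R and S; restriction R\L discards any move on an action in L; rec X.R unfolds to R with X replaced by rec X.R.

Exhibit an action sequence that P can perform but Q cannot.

b

P's transition system — 4 states:
  u0 = b.(0 + 0) + a.a.0 ⊢ —a→ u1, —b→ u2
  u1 = a.0 ⊢ —a→ u3
  u2 = 0 + 0 ⊢ ·
  u3 = 0 ⊢ ·
Q's transition system — 3 states:
  v0 = 0 + 0 + a.a.0 ⊢ —a→ v1
  v1 = a.0 ⊢ —a→ v2
  v2 = 0 ⊢ ·
Run σ = ⟨b⟩ on P: start {u0}
  after b @ step 1: {u2}
  ✓ P
Run σ = ⟨b⟩ on Q: start {v0}
  after b @ step 1: ∅  — Q cannot continue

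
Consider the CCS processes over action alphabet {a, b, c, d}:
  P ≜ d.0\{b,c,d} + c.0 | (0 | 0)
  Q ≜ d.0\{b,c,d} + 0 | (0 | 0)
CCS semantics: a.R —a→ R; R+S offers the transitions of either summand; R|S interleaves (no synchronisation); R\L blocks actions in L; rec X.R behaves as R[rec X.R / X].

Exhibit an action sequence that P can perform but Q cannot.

c

LTS(P): 3 reachable states
  p0 = d.0\{b,c,d} + c.0 | (0 | 0) → -c-> p1, -d-> p2
  p1 = 0 | (0 | 0) → ∅
  p2 = 0\{b,c,d} → ∅
LTS(Q): 2 reachable states
  q0 = d.0\{b,c,d} + 0 | (0 | 0) → -d-> q1
  q1 = 0\{b,c,d} → ∅
Trace ⟨c⟩ through P, begin at {p0}:
  after c @ step 1: {p1}
  ✓ P
Trace ⟨c⟩ through Q, begin at {q0}:
  after c @ step 1: ∅ (Q stuck)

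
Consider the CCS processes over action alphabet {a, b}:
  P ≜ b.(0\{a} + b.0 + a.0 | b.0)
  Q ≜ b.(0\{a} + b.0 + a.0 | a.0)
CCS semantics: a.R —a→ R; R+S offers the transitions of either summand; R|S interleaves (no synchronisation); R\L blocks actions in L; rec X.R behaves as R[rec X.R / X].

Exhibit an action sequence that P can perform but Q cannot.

bab

LTS(P): 6 reachable states
  p0 = b.(0\{a} + b.0 + a.0 | b.0) ⊢ --b--▸ p1
  p1 = 0\{a} + b.0 + a.0 | b.0 ⊢ --a--▸ p2, --b--▸ p3, --b--▸ p4
  p2 = 0 | b.0 ⊢ --b--▸ p5
  p3 = 0 ⊢ stopped
  p4 = a.0 | 0 ⊢ --a--▸ p5
  p5 = 0 | 0 ⊢ stopped
LTS(Q): 6 reachable states
  q0 = b.(0\{a} + b.0 + a.0 | a.0) ⊢ --b--▸ q1
  q1 = 0\{a} + b.0 + a.0 | a.0 ⊢ --a--▸ q2, --a--▸ q3, --b--▸ q4
  q2 = 0 | a.0 ⊢ --a--▸ q5
  q3 = a.0 | 0 ⊢ --a--▸ q5
  q4 = 0 ⊢ stopped
  q5 = 0 | 0 ⊢ stopped
Executing bab from P (initial set {p0}):
  after b @ step 1: {p1}
  after a @ step 2: {p2}
  after b @ step 3: {p5}
  P completes σ.
Executing bab from Q (initial set {q0}):
  after b @ step 1: {q1}
  after a @ step 2: {q2, q3}
  after b @ step 3: ∅  — Q cannot continue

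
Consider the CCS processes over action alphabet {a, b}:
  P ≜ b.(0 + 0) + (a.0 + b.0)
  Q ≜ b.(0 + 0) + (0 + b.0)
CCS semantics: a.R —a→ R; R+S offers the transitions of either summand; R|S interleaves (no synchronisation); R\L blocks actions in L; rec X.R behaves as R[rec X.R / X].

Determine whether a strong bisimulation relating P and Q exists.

P's transition system — 3 states:
  p0 = b.(0 + 0) + (a.0 + b.0) | -a-> p1, -b-> p1, -b-> p2
  p1 = 0 | deadlocked
  p2 = 0 + 0 | deadlocked
Q's transition system — 3 states:
  q0 = b.(0 + 0) + (0 + b.0) | -b-> q1, -b-> q2
  q1 = 0 | deadlocked
  q2 = 0 + 0 | deadlocked
Bisimilarity quotient blocks:
  B0 = {p0}
  B1 = {p1, p2, q1, q2}
  B2 = {q0}
p0 ∈ B0, q0 ∈ B2 → different blocks

not bisimilar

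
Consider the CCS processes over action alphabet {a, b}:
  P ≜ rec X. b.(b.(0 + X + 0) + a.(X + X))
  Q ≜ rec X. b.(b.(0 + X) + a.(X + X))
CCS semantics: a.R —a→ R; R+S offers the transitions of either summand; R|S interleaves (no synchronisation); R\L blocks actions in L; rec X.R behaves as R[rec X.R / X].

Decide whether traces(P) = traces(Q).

YES

LTS(P): 4 reachable states
  u0 = rec X. b.(b.(0 + X + 0) + a.(X + X)) ⊢ =b=> u1
  u1 = b.(0 + (rec X. b.(b.(0 + X + 0) + a.(X + X))) + 0) + a.((rec X. b.(b.(0 + X + 0) + a.(X + X))) + (rec X. b.(b.(0 + X + 0) + a.(X + X)))) ⊢ =a=> u2, =b=> u3
  u2 = (rec X. b.(b.(0 + X + 0) + a.(X + X))) + (rec X. b.(b.(0 + X + 0) + a.(X + X))) ⊢ =b=> u1
  u3 = 0 + (rec X. b.(b.(0 + X + 0) + a.(X + X))) + 0 ⊢ =b=> u1
LTS(Q): 4 reachable states
  v0 = rec X. b.(b.(0 + X) + a.(X + X)) ⊢ =b=> v1
  v1 = b.(0 + (rec X. b.(b.(0 + X) + a.(X + X)))) + a.((rec X. b.(b.(0 + X) + a.(X + X))) + (rec X. b.(b.(0 + X) + a.(X + X)))) ⊢ =a=> v2, =b=> v3
  v2 = (rec X. b.(b.(0 + X) + a.(X + X))) + (rec X. b.(b.(0 + X) + a.(X + X))) ⊢ =b=> v1
  v3 = 0 + (rec X. b.(b.(0 + X) + a.(X + X))) ⊢ =b=> v1
Coarsest stable partition (strong bisimilarity classes):
  B0 = {u0, u2, u3, v0, v2, v3}
  B1 = {u1, v1}
u0 ∈ B0, v0 ∈ B0 → same block
Bisimilar ⇒ trace-equivalent.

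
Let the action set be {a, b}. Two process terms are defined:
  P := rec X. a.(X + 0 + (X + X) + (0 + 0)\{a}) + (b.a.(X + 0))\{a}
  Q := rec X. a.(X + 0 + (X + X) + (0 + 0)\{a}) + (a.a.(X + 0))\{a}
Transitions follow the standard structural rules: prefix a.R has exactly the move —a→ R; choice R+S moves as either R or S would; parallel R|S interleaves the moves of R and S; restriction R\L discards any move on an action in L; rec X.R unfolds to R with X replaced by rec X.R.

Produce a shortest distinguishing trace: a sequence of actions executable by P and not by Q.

LTS(P): 3 reachable states
  s0 = rec X. a.(X + 0 + (X + X) + (0 + 0)\{a}) + (b.a.(X + 0))\{a} | ··a··> s1, ··b··> s2
  s1 = (rec X. a.(X + 0 + (X + X) + (0 + 0)\{a}) + (b.a.(X + 0))\{a}) + 0 + ((rec X. a.(X + 0 + (X + X) + (0 + 0)\{a}) + (b.a.(X + 0))\{a}) + (rec X. a.(X + 0 + (X + X) + (0 + 0)\{a}) + (b.a.(X + 0))\{a})) + (0 + 0)\{a} | ··a··> s1, ··b··> s2
  s2 = (a.((rec X. a.(X + 0 + (X + X) + (0 + 0)\{a}) + (b.a.(X + 0))\{a}) + 0))\{a} | (no moves)
LTS(Q): 2 reachable states
  t0 = rec X. a.(X + 0 + (X + X) + (0 + 0)\{a}) + (a.a.(X + 0))\{a} | ··a··> t1
  t1 = (rec X. a.(X + 0 + (X + X) + (0 + 0)\{a}) + (a.a.(X + 0))\{a}) + 0 + ((rec X. a.(X + 0 + (X + X) + (0 + 0)\{a}) + (a.a.(X + 0))\{a}) + (rec X. a.(X + 0 + (X + X) + (0 + 0)\{a}) + (a.a.(X + 0))\{a})) + (0 + 0)\{a} | ··a··> t1
Run σ = ⟨b⟩ on P: start {s0}
  [1] b ⇒ {s2}
  ✓ P
Run σ = ⟨b⟩ on Q: start {t0}
  [1] b ⇒ no successor for Q

b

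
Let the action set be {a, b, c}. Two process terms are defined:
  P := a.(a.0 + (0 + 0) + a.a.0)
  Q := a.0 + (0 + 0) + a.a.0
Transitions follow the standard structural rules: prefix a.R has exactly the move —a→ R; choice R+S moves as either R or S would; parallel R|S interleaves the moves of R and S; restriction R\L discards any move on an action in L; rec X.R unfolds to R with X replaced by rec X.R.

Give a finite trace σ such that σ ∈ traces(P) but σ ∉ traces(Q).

P's transition system — 4 states:
  s0 = a.(a.0 + (0 + 0) + a.a.0) → =a=> s1
  s1 = a.0 + (0 + 0) + a.a.0 → =a=> s2, =a=> s3
  s2 = 0 → stopped
  s3 = a.0 → =a=> s2
Q's transition system — 3 states:
  t0 = a.0 + (0 + 0) + a.a.0 → =a=> t1, =a=> t2
  t1 = 0 → stopped
  t2 = a.0 → =a=> t1
Executing aaa from P (initial set {s0}):
  step 1 (a): {s1}
  step 2 (a): {s2, s3}
  step 3 (a): {s2}
  ✓ P
Executing aaa from Q (initial set {t0}):
  step 1 (a): {t1, t2}
  step 2 (a): {t1}
  step 3 (a): ∅ (Q stuck)

aaa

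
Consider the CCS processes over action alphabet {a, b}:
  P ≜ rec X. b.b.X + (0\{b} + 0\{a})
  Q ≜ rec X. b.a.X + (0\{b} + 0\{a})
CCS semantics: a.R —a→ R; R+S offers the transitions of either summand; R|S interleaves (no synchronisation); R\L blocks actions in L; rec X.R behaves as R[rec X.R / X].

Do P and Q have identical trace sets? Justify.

Reachable graph of P (2 states):
  p0 = rec X. b.b.X + (0\{b} + 0\{a}) ⊢ --b--▸ p1
  p1 = b.(rec X. b.b.X + (0\{b} + 0\{a})) ⊢ --b--▸ p0
Reachable graph of Q (2 states):
  q0 = rec X. b.a.X + (0\{b} + 0\{a}) ⊢ --b--▸ q1
  q1 = a.(rec X. b.a.X + (0\{b} + 0\{a})) ⊢ --a--▸ q0
Trace ⟨bb⟩ through P, begin at {p0}:
  step 1 (b): {p1}
  step 2 (b): {p0}
  — P admits the full trace.
Trace ⟨bb⟩ through Q, begin at {q0}:
  step 1 (b): {q1}
  step 2 (b): ∅ (Q stuck)

NO — witness ⟨bb⟩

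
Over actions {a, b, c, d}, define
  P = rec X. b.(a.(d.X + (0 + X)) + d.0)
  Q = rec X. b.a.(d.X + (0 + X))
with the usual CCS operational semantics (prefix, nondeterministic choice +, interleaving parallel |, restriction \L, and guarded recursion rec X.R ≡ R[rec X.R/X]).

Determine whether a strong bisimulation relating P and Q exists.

not bisimilar

Reachable graph of P (4 states):
  s0 = rec X. b.(a.(d.X + (0 + X)) + d.0) :: =b=> s1
  s1 = a.(d.(rec X. b.(a.(d.X + (0 + X)) + d.0)) + (0 + (rec X. b.(a.(d.X + (0 + X)) + d.0)))) + d.0 :: =a=> s2, =d=> s3
  s2 = d.(rec X. b.(a.(d.X + (0 + X)) + d.0)) + (0 + (rec X. b.(a.(d.X + (0 + X)) + d.0))) :: =b=> s1, =d=> s0
  s3 = 0 :: ∅
Reachable graph of Q (3 states):
  t0 = rec X. b.a.(d.X + (0 + X)) :: =b=> t1
  t1 = a.(d.(rec X. b.a.(d.X + (0 + X))) + (0 + (rec X. b.a.(d.X + (0 + X))))) :: =a=> t2
  t2 = d.(rec X. b.a.(d.X + (0 + X))) + (0 + (rec X. b.a.(d.X + (0 + X)))) :: =b=> t1, =d=> t0
Partition-refinement fixed point:
  B0 = {s0}
  B1 = {s1}
  B2 = {s2}
  B3 = {s3}
  B4 = {t0}
  B5 = {t1}
  B6 = {t2}
s0 ∈ B0, t0 ∈ B4 → different blocks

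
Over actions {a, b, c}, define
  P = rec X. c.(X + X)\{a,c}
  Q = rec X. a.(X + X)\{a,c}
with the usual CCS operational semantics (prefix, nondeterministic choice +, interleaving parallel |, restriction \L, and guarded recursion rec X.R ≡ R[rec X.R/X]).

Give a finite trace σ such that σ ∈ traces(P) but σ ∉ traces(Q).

c

P's transition system — 2 states:
  m0 = rec X. c.(X + X)\{a,c} ⊢ —c→ m1
  m1 = ((rec X. c.(X + X)\{a,c}) + (rec X. c.(X + X)\{a,c}))\{a,c} ⊢ stopped
Q's transition system — 2 states:
  n0 = rec X. a.(X + X)\{a,c} ⊢ —a→ n1
  n1 = ((rec X. a.(X + X)\{a,c}) + (rec X. a.(X + X)\{a,c}))\{a,c} ⊢ stopped
Executing c from P (initial set {m0}):
  step 1 (c): {m1}
  P completes σ.
Executing c from Q (initial set {n0}):
  step 1 (c): no successor for Q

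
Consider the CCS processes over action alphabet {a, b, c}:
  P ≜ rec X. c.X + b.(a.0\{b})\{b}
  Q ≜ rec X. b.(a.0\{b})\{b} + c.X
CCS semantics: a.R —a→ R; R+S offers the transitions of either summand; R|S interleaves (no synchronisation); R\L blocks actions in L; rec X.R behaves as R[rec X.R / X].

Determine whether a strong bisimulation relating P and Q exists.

YES

LTS(P): 3 reachable states
  p0 = rec X. c.X + b.(a.0\{b})\{b} :: ··b··> p1, ··c··> p0
  p1 = (a.0\{b})\{b} :: ··a··> p2
  p2 = 0\{b}\{b} :: deadlocked
LTS(Q): 3 reachable states
  q0 = rec X. b.(a.0\{b})\{b} + c.X :: ··b··> q1, ··c··> q0
  q1 = (a.0\{b})\{b} :: ··a··> q2
  q2 = 0\{b}\{b} :: deadlocked
Partition-refinement fixed point:
  B0 = {p0, q0}
  B1 = {p1, q1}
  B2 = {p2, q2}
p0 ∈ B0, q0 ∈ B0 → same block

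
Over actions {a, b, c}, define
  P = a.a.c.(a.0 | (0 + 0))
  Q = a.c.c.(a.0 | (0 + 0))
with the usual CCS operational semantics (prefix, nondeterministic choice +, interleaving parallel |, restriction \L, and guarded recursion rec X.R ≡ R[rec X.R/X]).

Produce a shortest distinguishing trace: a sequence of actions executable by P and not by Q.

P's transition system — 5 states:
  m0 = a.a.c.(a.0 | (0 + 0)) ⊢ —a→ m1
  m1 = a.c.(a.0 | (0 + 0)) ⊢ —a→ m2
  m2 = c.(a.0 | (0 + 0)) ⊢ —c→ m3
  m3 = a.0 | (0 + 0) ⊢ —a→ m4
  m4 = 0 | (0 + 0) ⊢ ·
Q's transition system — 5 states:
  n0 = a.c.c.(a.0 | (0 + 0)) ⊢ —a→ n1
  n1 = c.c.(a.0 | (0 + 0)) ⊢ —c→ n2
  n2 = c.(a.0 | (0 + 0)) ⊢ —c→ n3
  n3 = a.0 | (0 + 0) ⊢ —a→ n4
  n4 = 0 | (0 + 0) ⊢ ·
Trace ⟨aa⟩ through P, begin at {m0}:
  after a @ step 1: {m1}
  after a @ step 2: {m2}
  P completes σ.
Trace ⟨aa⟩ through Q, begin at {n0}:
  after a @ step 1: {n1}
  after a @ step 2: no successor for Q

aa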